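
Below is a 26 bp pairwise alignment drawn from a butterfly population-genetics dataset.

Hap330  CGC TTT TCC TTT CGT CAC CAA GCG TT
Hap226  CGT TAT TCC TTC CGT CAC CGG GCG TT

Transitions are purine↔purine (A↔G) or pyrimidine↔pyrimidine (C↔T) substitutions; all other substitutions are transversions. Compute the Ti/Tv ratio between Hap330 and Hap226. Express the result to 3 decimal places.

4.000

The sequences differ at positions 3 (C/T, transition), 5 (T/A, transversion), 12 (T/C, transition), 20 (A/G, transition), 21 (A/G, transition).
Of the 5 differences, 4 transitions and 1 transversion, so Ti/Tv = 4/1 = 4.000.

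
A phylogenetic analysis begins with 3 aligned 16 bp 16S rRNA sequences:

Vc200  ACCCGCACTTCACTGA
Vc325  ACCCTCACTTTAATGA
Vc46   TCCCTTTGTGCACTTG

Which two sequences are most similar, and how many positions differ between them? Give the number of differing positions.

3

Pairwise Hamming distances:
  Vc200 vs Vc325: 3
  Vc200 vs Vc46: 8
  Vc325 vs Vc46: 9
The smallest is 3, between Vc200 and Vc325.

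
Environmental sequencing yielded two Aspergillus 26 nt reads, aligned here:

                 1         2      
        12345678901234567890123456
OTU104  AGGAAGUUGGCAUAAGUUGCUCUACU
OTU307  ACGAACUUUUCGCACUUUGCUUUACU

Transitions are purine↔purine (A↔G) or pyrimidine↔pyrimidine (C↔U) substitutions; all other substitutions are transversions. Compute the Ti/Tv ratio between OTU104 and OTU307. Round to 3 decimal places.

Differing sites — 2:G/C (Tv); 6:G/C (Tv); 9:G/U (Tv); 10:G/U (Tv); 12:A/G (Ti); 13:U/C (Ti); 15:A/C (Tv); 16:G/U (Tv); 22:C/U (Ti).
Of the 9 differences, 3 transitions and 6 transversions, so Ti/Tv = 3/6 = 0.500.

0.500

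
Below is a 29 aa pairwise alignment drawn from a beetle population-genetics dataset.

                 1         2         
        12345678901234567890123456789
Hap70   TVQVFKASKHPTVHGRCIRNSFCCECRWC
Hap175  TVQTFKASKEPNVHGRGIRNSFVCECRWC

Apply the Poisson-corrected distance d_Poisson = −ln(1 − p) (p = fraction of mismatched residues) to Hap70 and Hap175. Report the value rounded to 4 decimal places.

Differing sites — 4:V/T; 10:H/E; 12:T/N; 17:C/G; 23:C/V.
p = 5/29 = 0.172414.
d = −ln(1 − 0.172414) = −ln(0.827586) = 0.1892.

0.1892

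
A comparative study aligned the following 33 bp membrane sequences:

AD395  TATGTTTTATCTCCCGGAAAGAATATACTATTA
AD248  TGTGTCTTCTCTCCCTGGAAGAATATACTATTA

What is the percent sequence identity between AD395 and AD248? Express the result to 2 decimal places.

84.85%

The sequences differ at positions 2 (A/G), 6 (T/C), 9 (A/C), 16 (G/T), 18 (A/G).
28 of the 33 sites match, so the percent identity is 28/33 × 100 = 84.85%.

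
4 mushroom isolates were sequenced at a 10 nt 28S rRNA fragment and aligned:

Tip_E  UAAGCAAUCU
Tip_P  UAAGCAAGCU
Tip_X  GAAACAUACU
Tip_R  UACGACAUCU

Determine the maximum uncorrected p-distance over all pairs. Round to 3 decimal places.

0.700

Pairwise Hamming distances:
  Tip_E vs Tip_P: 1
  Tip_E vs Tip_X: 4
  Tip_E vs Tip_R: 3
  Tip_P vs Tip_X: 4
  Tip_P vs Tip_R: 4
  Tip_X vs Tip_R: 7
The largest is 7 mismatches, between Tip_X and Tip_R; p = 7/10 = 0.700.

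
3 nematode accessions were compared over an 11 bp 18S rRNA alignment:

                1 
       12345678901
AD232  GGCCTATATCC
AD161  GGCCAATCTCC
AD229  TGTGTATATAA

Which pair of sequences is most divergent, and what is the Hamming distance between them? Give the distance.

Pairwise Hamming distances:
  AD232 vs AD161: 2
  AD232 vs AD229: 5
  AD161 vs AD229: 7
The largest is 7, between AD161 and AD229.

7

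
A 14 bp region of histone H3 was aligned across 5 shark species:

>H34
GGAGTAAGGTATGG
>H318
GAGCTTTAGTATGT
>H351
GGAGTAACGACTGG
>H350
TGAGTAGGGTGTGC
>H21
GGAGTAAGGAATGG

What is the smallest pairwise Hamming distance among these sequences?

1

Pairwise Hamming distances:
  H34 vs H318: 7
  H34 vs H351: 3
  H34 vs H350: 4
  H34 vs H21: 1
  H318 vs H351: 9
  H318 vs H350: 9
  H318 vs H21: 8
  H351 vs H350: 6
  H351 vs H21: 2
  H350 vs H21: 5
The smallest is 1, between H34 and H21.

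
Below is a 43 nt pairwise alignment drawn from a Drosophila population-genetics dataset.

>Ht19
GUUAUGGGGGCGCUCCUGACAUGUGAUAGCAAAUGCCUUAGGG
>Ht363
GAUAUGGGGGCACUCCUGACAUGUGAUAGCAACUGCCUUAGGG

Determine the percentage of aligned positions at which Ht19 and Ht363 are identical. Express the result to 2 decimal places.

93.02%

Mismatches occur at site 2 (U↔A), site 12 (G↔A), site 33 (A↔C).
40 of the 43 sites match, so the percent identity is 40/43 × 100 = 93.02%.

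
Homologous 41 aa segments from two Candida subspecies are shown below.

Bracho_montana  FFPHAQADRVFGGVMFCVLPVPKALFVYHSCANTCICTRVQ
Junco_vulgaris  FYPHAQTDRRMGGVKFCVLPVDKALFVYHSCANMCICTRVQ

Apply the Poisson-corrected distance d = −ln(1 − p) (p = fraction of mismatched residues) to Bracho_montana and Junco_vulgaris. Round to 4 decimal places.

The sequences differ at positions 2 (F/Y), 7 (A/T), 10 (V/R), 11 (F/M), 15 (M/K), 22 (P/D), 34 (T/M).
p = 7/41 = 0.170732.
d = −ln(1 − 0.170732) = −ln(0.829268) = 0.1872.

0.1872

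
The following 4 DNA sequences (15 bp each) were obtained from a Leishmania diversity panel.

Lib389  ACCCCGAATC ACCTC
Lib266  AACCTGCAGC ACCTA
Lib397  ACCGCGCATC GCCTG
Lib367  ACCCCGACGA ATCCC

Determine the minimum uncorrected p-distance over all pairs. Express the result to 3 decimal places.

Pairwise Hamming distances:
  Lib389 vs Lib266: 5
  Lib389 vs Lib397: 4
  Lib389 vs Lib367: 5
  Lib266 vs Lib397: 6
  Lib266 vs Lib367: 8
  Lib397 vs Lib367: 9
The smallest is 4 mismatches, between Lib389 and Lib397; p = 4/15 = 0.267.

0.267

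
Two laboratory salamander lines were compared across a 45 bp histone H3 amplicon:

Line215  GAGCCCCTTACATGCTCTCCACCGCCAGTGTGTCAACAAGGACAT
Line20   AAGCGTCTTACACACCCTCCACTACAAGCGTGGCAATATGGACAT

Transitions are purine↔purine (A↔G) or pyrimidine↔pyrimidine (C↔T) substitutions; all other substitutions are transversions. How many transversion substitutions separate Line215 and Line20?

4

Mismatches occur at site 1 (G↔A, transition), site 5 (C↔G, transversion), site 6 (C↔T, transition), site 13 (T↔C, transition), site 14 (G↔A, transition), site 16 (T↔C, transition), site 23 (C↔T, transition), site 24 (G↔A, transition), site 26 (C↔A, transversion), site 29 (T↔C, transition), site 33 (T↔G, transversion), site 37 (C↔T, transition), site 39 (A↔T, transversion).
Of the 13 differences, 9 transitions and 4 transversions, so the answer is 4.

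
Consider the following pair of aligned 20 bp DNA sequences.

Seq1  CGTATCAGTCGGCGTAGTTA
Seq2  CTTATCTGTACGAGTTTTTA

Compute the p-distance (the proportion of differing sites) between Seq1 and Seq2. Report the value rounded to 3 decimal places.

0.350

The sequences differ at positions 2 (G/T), 7 (A/T), 10 (C/A), 11 (G/C), 13 (C/A), 16 (A/T), 17 (G/T).
There are 7 differences over 20 sites, so p = 7/20 = 0.350.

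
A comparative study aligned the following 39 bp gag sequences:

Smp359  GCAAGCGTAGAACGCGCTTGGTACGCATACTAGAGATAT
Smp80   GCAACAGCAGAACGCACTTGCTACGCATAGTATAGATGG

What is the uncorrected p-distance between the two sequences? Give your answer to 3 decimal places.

0.231

Differing sites — 5:G/C; 6:C/A; 8:T/C; 16:G/A; 21:G/C; 30:C/G; 33:G/T; 38:A/G; 39:T/G.
There are 9 differences over 39 sites, so p = 9/39 = 0.231.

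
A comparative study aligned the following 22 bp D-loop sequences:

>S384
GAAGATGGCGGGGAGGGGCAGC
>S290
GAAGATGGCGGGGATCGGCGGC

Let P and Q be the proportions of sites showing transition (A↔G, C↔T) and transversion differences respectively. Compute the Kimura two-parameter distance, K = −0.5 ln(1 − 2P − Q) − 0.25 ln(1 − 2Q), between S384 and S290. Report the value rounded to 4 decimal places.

Differing sites — 15:G/T (Tv); 16:G/C (Tv); 20:A/G (Ti).
Of the 3 differences, 1 transition and 2 transversions over 22 sites: P = 1/22 = 0.045455, Q = 2/22 = 0.090909.
d = −0.5·ln(0.818181) − 0.25·ln(0.818182) = −0.5·(-0.200672) − 0.25·(-0.200670) = 0.1505.

0.1505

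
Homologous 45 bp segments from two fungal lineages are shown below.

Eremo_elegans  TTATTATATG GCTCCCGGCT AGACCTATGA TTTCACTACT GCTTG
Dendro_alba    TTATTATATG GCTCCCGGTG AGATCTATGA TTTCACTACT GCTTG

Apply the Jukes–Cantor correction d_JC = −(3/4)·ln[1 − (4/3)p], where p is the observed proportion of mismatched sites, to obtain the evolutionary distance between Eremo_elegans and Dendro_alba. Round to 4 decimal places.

Mismatches occur at site 19 (C/T), site 20 (T/G), site 24 (C/T).
p = 3/45 = 0.066667.
d = −0.75 · ln(1 − (4/3)·0.066667) = −0.75 · ln(0.911111) = −0.75 · (-0.093091) = 0.0698.

0.0698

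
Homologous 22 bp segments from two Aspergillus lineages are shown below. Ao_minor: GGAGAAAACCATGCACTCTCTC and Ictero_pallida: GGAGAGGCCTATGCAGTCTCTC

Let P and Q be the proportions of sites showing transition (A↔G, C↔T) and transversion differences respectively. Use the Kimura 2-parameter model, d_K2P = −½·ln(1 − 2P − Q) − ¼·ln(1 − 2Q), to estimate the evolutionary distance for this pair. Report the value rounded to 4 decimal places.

Mismatches occur at site 6 (A↔G, transition), site 7 (A↔G, transition), site 8 (A↔C, transversion), site 10 (C↔T, transition), site 16 (C↔G, transversion).
Of the 5 differences, 3 transitions and 2 transversions over 22 sites: P = 3/22 = 0.136364, Q = 2/22 = 0.090909.
d = −0.5·ln(0.636363) − 0.25·ln(0.818182) = −0.5·(-0.451986) − 0.25·(-0.200670) = 0.2762.

0.2762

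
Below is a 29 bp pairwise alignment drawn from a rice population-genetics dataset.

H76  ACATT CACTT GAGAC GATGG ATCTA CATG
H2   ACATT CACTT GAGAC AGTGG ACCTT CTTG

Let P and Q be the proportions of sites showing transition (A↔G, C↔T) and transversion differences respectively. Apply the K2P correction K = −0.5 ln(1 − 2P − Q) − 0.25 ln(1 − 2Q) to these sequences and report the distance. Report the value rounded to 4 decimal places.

Mismatches occur at site 16 (G→A, transition), site 17 (A→G, transition), site 22 (T→C, transition), site 25 (A→T, transversion), site 27 (A→T, transversion).
Of the 5 differences, 3 transitions and 2 transversions over 29 sites: P = 3/29 = 0.103448, Q = 2/29 = 0.068966.
d = −0.5·ln(0.724138) − 0.25·ln(0.862068) = −0.5·(-0.322773) − 0.25·(-0.148421) = 0.1985.

0.1985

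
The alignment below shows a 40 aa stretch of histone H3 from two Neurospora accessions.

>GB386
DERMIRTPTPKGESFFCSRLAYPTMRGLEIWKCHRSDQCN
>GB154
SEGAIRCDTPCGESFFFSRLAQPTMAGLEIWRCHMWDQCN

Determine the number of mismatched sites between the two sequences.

12

The sequences differ at positions 1 (D/S), 3 (R/G), 4 (M/A), 7 (T/C), 8 (P/D), 11 (K/C), 17 (C/F), 22 (Y/Q), 26 (R/A), 32 (K/R), 35 (R/M), 36 (S/W).
That gives 12 mismatches out of 40 aligned sites, so the Hamming distance is 12.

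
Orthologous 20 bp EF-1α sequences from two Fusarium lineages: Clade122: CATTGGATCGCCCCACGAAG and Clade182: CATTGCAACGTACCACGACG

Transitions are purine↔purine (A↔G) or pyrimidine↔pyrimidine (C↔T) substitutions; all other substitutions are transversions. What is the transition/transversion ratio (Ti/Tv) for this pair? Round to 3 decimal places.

0.250

Mismatches occur at site 6 (G→C, transversion), site 8 (T→A, transversion), site 11 (C→T, transition), site 12 (C→A, transversion), site 19 (A→C, transversion).
Of the 5 differences, 1 transition and 4 transversions, so Ti/Tv = 1/4 = 0.250.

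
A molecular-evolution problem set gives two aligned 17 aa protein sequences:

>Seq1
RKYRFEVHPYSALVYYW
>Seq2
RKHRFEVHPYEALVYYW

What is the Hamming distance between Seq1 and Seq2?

Mismatches occur at site 3 (Y/H), site 11 (S/E).
That gives 2 mismatches out of 17 aligned sites, so the Hamming distance is 2.

2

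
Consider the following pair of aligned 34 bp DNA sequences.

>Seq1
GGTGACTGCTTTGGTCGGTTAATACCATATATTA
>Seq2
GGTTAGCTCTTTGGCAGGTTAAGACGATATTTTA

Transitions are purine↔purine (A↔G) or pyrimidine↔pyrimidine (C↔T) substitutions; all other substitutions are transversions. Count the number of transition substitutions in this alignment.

2

The sequences differ at positions 4 (G/T, transversion), 6 (C/G, transversion), 7 (T/C, transition), 8 (G/T, transversion), 15 (T/C, transition), 16 (C/A, transversion), 23 (T/G, transversion), 26 (C/G, transversion), 31 (A/T, transversion).
Of the 9 differences, 2 transitions and 7 transversions, so the answer is 2.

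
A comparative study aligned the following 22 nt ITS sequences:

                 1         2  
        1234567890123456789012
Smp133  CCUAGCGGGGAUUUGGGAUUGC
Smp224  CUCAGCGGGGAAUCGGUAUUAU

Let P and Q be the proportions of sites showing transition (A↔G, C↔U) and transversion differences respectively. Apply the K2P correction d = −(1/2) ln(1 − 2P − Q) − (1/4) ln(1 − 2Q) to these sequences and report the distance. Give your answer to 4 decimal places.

0.4444

Mismatches occur at site 2 (C→U, transition), site 3 (U→C, transition), site 12 (U→A, transversion), site 14 (U→C, transition), site 17 (G→U, transversion), site 21 (G→A, transition), site 22 (C→U, transition).
Of the 7 differences, 5 transitions and 2 transversions over 22 sites: P = 5/22 = 0.227273, Q = 2/22 = 0.090909.
d = −0.5·ln(0.454545) − 0.25·ln(0.818182) = −0.5·(-0.788458) − 0.25·(-0.200670) = 0.4444.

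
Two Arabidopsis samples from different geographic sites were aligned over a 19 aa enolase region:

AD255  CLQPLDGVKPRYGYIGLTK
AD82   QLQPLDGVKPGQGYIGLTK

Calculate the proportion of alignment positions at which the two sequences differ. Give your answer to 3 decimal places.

Mismatches occur at site 1 (C/Q), site 11 (R/G), site 12 (Y/Q).
There are 3 differences over 19 sites, so p = 3/19 = 0.158.

0.158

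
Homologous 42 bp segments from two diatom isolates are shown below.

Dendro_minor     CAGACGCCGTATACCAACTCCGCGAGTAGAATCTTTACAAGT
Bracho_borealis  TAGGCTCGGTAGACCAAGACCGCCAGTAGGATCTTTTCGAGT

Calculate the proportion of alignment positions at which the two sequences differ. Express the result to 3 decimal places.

0.262

Differing sites — 1:C/T; 4:A/G; 6:G/T; 8:C/G; 12:T/G; 18:C/G; 19:T/A; 24:G/C; 30:A/G; 37:A/T; 39:A/G.
There are 11 differences over 42 sites, so p = 11/42 = 0.262.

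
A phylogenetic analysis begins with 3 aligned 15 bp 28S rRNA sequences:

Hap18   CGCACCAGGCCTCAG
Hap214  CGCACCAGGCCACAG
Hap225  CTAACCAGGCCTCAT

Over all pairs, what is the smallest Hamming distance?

Pairwise Hamming distances:
  Hap18 vs Hap214: 1
  Hap18 vs Hap225: 3
  Hap214 vs Hap225: 4
The smallest is 1, between Hap18 and Hap214.

1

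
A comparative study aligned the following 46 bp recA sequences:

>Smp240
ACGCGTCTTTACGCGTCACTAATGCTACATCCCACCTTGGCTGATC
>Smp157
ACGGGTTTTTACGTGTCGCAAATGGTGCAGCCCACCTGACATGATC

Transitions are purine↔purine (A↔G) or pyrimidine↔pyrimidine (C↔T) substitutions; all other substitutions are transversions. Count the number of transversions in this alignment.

7

The sequences differ at positions 4 (C/G, transversion), 7 (C/T, transition), 14 (C/T, transition), 18 (A/G, transition), 20 (T/A, transversion), 25 (C/G, transversion), 27 (A/G, transition), 30 (T/G, transversion), 38 (T/G, transversion), 39 (G/A, transition), 40 (G/C, transversion), 41 (C/A, transversion).
Of the 12 differences, 5 transitions and 7 transversions, so the answer is 7.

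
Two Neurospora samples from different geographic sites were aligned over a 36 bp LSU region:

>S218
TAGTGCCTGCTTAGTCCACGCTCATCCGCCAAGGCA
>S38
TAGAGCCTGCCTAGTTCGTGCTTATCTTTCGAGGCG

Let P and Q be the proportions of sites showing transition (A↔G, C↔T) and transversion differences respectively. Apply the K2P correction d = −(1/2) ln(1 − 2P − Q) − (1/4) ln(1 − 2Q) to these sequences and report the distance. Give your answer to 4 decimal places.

Mismatches occur at site 4 (T/A, transversion), site 11 (T/C, transition), site 16 (C/T, transition), site 18 (A/G, transition), site 19 (C/T, transition), site 23 (C/T, transition), site 27 (C/T, transition), site 28 (G/T, transversion), site 29 (C/T, transition), site 31 (A/G, transition), site 36 (A/G, transition).
Of the 11 differences, 9 transitions and 2 transversions over 36 sites: P = 9/36 = 0.250000, Q = 2/36 = 0.055556.
d = −0.5·ln(0.444444) − 0.25·ln(0.888888) = −0.5·(-0.810931) − 0.25·(-0.117784) = 0.4349.

0.4349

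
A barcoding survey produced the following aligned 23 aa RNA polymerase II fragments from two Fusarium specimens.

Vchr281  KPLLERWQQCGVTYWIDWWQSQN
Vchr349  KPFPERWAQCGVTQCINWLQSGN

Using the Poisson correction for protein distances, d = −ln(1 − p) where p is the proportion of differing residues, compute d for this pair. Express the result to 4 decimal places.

Mismatches occur at site 3 (L↔F), site 4 (L↔P), site 8 (Q↔A), site 14 (Y↔Q), site 15 (W↔C), site 17 (D↔N), site 19 (W↔L), site 22 (Q↔G).
p = 8/23 = 0.347826.
d = −ln(1 − 0.347826) = −ln(0.652174) = 0.4274.

0.4274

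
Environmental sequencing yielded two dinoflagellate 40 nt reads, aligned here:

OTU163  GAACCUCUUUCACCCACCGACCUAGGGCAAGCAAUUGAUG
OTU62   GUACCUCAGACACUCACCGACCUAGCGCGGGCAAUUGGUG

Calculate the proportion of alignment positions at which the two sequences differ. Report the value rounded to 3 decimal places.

0.225

Mismatches occur at site 2 (A/U), site 8 (U/A), site 9 (U/G), site 10 (U/A), site 14 (C/U), site 26 (G/C), site 29 (A/G), site 30 (A/G), site 38 (A/G).
There are 9 differences over 40 sites, so p = 9/40 = 0.225.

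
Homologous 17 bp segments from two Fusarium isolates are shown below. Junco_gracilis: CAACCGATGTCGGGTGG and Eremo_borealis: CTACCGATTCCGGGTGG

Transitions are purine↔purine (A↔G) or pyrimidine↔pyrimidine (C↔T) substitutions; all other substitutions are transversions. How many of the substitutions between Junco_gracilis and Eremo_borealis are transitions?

1

The sequences differ at positions 2 (A/T, transversion), 9 (G/T, transversion), 10 (T/C, transition).
Of the 3 differences, 1 transition and 2 transversions, so the answer is 1.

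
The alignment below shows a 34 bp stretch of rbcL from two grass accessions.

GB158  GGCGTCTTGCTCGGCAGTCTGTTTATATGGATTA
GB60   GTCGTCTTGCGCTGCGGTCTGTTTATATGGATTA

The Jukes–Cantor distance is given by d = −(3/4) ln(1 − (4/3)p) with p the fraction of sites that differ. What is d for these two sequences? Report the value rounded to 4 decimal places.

0.1280

Mismatches occur at site 2 (G→T), site 11 (T→G), site 13 (G→T), site 16 (A→G).
p = 4/34 = 0.117647.
d = −0.75 · ln(1 − (4/3)·0.117647) = −0.75 · ln(0.843137) = −0.75 · (-0.170626) = 0.1280.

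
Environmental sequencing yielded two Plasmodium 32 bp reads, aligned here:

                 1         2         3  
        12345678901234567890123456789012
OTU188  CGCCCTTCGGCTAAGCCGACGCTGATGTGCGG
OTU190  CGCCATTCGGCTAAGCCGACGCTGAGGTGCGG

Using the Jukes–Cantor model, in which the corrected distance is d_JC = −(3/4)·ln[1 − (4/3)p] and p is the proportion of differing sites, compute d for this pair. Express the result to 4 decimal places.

0.0653

Differing sites — 5:C/A; 26:T/G.
p = 2/32 = 0.062500.
d = −0.75 · ln(1 − (4/3)·0.062500) = −0.75 · ln(0.916667) = −0.75 · (-0.087011) = 0.0653.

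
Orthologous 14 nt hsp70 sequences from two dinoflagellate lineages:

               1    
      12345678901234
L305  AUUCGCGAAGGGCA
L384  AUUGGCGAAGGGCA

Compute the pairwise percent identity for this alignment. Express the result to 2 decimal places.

A single mismatch occurs at site 4 (C↔G).
13 of the 14 sites match, so the percent identity is 13/14 × 100 = 92.86%.

92.86%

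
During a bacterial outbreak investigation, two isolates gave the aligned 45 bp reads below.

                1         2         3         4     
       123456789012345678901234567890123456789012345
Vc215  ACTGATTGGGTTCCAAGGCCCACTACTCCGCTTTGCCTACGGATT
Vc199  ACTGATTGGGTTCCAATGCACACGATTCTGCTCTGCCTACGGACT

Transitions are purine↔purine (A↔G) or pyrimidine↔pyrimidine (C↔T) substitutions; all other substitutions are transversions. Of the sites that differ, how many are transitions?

The sequences differ at positions 17 (G/T, transversion), 20 (C/A, transversion), 24 (T/G, transversion), 26 (C/T, transition), 29 (C/T, transition), 33 (T/C, transition), 44 (T/C, transition).
Of the 7 differences, 4 transitions and 3 transversions, so the answer is 4.

4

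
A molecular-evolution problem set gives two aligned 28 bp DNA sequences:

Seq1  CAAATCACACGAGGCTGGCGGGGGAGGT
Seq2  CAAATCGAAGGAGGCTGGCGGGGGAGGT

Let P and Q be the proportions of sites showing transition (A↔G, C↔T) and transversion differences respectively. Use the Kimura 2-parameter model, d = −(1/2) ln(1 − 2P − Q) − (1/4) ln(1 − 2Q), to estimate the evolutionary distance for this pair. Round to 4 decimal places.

The sequences differ at positions 7 (A/G, transition), 8 (C/A, transversion), 10 (C/G, transversion).
Of the 3 differences, 1 transition and 2 transversions over 28 sites: P = 1/28 = 0.035714, Q = 2/28 = 0.071429.
d = −0.5·ln(0.857143) − 0.25·ln(0.857142) = −0.5·(-0.154151) − 0.25·(-0.154152) = 0.1156.

0.1156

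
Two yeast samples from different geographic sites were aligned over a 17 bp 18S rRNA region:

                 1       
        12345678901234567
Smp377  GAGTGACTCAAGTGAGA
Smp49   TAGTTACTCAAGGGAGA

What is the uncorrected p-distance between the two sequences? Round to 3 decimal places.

0.176

Differing sites — 1:G/T; 5:G/T; 13:T/G.
There are 3 differences over 17 sites, so p = 3/17 = 0.176.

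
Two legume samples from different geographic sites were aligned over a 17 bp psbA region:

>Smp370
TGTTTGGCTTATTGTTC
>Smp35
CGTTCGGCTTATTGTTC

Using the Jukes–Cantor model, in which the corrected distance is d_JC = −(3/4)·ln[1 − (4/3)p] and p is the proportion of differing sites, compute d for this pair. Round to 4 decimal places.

Differing sites — 1:T/C; 5:T/C.
p = 2/17 = 0.117647.
d = −0.75 · ln(1 − (4/3)·0.117647) = −0.75 · ln(0.843137) = −0.75 · (-0.170626) = 0.1280.

0.1280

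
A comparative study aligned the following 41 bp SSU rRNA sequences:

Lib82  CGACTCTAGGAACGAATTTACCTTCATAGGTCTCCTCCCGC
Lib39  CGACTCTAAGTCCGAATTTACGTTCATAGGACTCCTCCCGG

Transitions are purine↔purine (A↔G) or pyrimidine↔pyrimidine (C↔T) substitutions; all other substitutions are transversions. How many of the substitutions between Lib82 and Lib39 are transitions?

Differing sites — 9:G/A (Ti); 11:A/T (Tv); 12:A/C (Tv); 22:C/G (Tv); 31:T/A (Tv); 41:C/G (Tv).
Of the 6 differences, 1 transition and 5 transversions, so the answer is 1.

1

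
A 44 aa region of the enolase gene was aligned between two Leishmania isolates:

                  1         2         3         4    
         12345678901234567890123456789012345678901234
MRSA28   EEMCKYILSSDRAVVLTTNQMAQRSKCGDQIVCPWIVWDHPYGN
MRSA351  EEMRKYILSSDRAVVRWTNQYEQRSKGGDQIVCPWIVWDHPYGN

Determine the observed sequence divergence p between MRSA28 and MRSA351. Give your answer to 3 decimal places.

0.136

Differing sites — 4:C/R; 16:L/R; 17:T/W; 21:M/Y; 22:A/E; 27:C/G.
There are 6 differences over 44 sites, so p = 6/44 = 0.136.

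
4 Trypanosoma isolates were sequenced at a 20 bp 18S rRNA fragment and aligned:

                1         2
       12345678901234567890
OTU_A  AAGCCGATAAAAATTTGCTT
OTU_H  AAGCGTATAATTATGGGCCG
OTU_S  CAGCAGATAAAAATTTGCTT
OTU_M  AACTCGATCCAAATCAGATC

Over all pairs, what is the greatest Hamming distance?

13

Pairwise Hamming distances:
  OTU_A vs OTU_H: 8
  OTU_A vs OTU_S: 2
  OTU_A vs OTU_M: 8
  OTU_H vs OTU_S: 9
  OTU_H vs OTU_M: 13
  OTU_S vs OTU_M: 10
The largest is 13, between OTU_H and OTU_M.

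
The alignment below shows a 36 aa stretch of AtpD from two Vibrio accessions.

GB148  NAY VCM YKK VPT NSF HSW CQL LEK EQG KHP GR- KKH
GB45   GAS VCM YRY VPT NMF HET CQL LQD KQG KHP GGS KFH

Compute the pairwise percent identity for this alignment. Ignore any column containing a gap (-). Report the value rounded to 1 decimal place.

Excluding the 1 gap column leaves 35 comparable sites.
Mismatches occur at site 1 (N↔G), site 3 (Y↔S), site 8 (K↔R), site 9 (K↔Y), site 14 (S↔M), site 17 (S↔E), site 18 (W↔T), site 23 (E↔Q), site 24 (K↔D), site 25 (E↔K), site 32 (R↔G), site 35 (K↔F).
23 of the 35 comparable sites match, so the percent identity is 23/35 × 100 = 65.7%.

65.7%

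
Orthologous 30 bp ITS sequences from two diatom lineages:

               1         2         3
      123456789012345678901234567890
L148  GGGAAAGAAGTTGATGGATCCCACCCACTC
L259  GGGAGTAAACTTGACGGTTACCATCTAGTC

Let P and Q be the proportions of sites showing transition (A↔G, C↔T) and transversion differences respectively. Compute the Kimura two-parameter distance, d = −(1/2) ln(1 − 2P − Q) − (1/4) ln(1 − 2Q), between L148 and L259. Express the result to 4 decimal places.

0.4479

Differing sites — 5:A/G (Ti); 6:A/T (Tv); 7:G/A (Ti); 10:G/C (Tv); 15:T/C (Ti); 18:A/T (Tv); 20:C/A (Tv); 24:C/T (Ti); 26:C/T (Ti); 28:C/G (Tv).
Of the 10 differences, 5 transitions and 5 transversions over 30 sites: P = 5/30 = 0.166667, Q = 5/30 = 0.166667.
d = −0.5·ln(0.499999) − 0.25·ln(0.666666) = −0.5·(-0.693149) − 0.25·(-0.405466) = 0.4479.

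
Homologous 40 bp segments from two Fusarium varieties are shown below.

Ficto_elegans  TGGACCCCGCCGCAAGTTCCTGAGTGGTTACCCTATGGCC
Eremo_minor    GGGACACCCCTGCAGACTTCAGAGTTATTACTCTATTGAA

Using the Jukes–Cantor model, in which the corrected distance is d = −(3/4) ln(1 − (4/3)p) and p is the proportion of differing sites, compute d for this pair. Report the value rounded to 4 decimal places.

0.5199

The sequences differ at positions 1 (T/G), 6 (C/A), 9 (G/C), 11 (C/T), 15 (A/G), 16 (G/A), 17 (T/C), 19 (C/T), 21 (T/A), 26 (G/T), 27 (G/A), 32 (C/T), 37 (G/T), 39 (C/A), 40 (C/A).
p = 15/40 = 0.375000.
d = −0.75 · ln(1 − (4/3)·0.375000) = −0.75 · ln(0.500000) = −0.75 · (-0.693147) = 0.5199.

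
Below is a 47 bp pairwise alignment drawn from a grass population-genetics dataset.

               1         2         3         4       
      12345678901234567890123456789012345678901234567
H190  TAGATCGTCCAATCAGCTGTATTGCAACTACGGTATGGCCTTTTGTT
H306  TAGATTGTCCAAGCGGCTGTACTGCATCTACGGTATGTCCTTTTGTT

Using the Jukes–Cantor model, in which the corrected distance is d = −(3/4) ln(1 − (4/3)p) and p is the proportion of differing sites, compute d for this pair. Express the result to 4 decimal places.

0.1399

The sequences differ at positions 6 (C/T), 13 (T/G), 15 (A/G), 22 (T/C), 27 (A/T), 38 (G/T).
p = 6/47 = 0.127660.
d = −0.75 · ln(1 − (4/3)·0.127660) = −0.75 · ln(0.829787) = −0.75 · (-0.186586) = 0.1399.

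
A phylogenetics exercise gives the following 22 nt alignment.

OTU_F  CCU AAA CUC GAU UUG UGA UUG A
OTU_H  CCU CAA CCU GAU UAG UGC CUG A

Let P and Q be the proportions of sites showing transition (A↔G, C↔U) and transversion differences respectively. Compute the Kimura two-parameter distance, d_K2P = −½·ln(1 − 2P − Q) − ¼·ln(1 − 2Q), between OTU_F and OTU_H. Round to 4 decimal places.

Differing sites — 4:A/C (Tv); 8:U/C (Ti); 9:C/U (Ti); 14:U/A (Tv); 18:A/C (Tv); 19:U/C (Ti).
Of the 6 differences, 3 transitions and 3 transversions over 22 sites: P = 3/22 = 0.136364, Q = 3/22 = 0.136364.
d = −0.5·ln(0.590908) − 0.25·ln(0.727272) = −0.5·(-0.526095) − 0.25·(-0.318455) = 0.3427.

0.3427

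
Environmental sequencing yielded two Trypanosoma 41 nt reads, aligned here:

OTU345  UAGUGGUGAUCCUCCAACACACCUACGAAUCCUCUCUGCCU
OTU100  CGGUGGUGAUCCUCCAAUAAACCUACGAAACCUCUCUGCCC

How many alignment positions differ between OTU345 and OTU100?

The sequences differ at positions 1 (U/C), 2 (A/G), 18 (C/U), 20 (C/A), 30 (U/A), 41 (U/C).
That gives 6 mismatches out of 41 aligned sites, so the Hamming distance is 6.

6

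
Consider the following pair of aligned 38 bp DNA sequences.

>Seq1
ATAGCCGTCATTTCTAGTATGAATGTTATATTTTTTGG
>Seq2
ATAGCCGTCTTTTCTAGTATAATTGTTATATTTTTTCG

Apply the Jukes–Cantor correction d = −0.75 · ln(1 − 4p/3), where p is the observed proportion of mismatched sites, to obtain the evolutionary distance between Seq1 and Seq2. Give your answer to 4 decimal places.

Mismatches occur at site 10 (A→T), site 21 (G→A), site 23 (A→T), site 37 (G→C).
p = 4/38 = 0.105263.
d = −0.75 · ln(1 − (4/3)·0.105263) = −0.75 · ln(0.859649) = −0.75 · (-0.151231) = 0.1134.

0.1134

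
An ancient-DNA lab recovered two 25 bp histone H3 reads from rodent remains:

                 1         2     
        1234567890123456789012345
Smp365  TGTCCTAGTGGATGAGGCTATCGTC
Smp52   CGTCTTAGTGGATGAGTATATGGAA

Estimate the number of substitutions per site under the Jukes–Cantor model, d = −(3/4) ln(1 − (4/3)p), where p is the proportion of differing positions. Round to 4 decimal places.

0.3505

The sequences differ at positions 1 (T/C), 5 (C/T), 17 (G/T), 18 (C/A), 22 (C/G), 24 (T/A), 25 (C/A).
p = 7/25 = 0.280000.
d = −0.75 · ln(1 − (4/3)·0.280000) = −0.75 · ln(0.626667) = −0.75 · (-0.467340) = 0.3505.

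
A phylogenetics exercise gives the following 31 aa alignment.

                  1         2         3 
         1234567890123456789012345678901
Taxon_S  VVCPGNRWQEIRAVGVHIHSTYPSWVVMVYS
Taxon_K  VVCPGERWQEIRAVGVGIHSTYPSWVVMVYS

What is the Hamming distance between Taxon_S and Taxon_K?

2

Mismatches occur at site 6 (N→E), site 17 (H→G).
That gives 2 mismatches out of 31 aligned sites, so the Hamming distance is 2.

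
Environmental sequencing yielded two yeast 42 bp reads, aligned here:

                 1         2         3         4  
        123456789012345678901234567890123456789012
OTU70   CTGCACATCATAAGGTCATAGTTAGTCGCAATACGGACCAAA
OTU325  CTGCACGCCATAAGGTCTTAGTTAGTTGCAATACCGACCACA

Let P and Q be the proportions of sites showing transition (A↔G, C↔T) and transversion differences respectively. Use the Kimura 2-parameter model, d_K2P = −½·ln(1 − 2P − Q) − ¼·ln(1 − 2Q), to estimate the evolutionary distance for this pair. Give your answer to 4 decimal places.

Differing sites — 7:A/G (Ti); 8:T/C (Ti); 18:A/T (Tv); 27:C/T (Ti); 35:G/C (Tv); 41:A/C (Tv).
Of the 6 differences, 3 transitions and 3 transversions over 42 sites: P = 3/42 = 0.071429, Q = 3/42 = 0.071429.
d = −0.5·ln(0.785713) − 0.25·ln(0.857142) = −0.5·(-0.241164) − 0.25·(-0.154152) = 0.1591.

0.1591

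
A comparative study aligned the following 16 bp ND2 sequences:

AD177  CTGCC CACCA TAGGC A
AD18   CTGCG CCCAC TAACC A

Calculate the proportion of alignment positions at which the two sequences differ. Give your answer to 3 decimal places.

0.375

The sequences differ at positions 5 (C/G), 7 (A/C), 9 (C/A), 10 (A/C), 13 (G/A), 14 (G/C).
There are 6 differences over 16 sites, so p = 6/16 = 0.375.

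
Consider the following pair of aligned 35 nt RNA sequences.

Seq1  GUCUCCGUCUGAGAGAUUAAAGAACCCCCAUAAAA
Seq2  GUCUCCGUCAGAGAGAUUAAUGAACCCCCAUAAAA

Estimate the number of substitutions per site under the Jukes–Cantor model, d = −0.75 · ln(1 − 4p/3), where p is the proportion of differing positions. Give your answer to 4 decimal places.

0.0594

Mismatches occur at site 10 (U→A), site 21 (A→U).
p = 2/35 = 0.057143.
d = −0.75 · ln(1 − (4/3)·0.057143) = −0.75 · ln(0.923809) = −0.75 · (-0.079250) = 0.0594.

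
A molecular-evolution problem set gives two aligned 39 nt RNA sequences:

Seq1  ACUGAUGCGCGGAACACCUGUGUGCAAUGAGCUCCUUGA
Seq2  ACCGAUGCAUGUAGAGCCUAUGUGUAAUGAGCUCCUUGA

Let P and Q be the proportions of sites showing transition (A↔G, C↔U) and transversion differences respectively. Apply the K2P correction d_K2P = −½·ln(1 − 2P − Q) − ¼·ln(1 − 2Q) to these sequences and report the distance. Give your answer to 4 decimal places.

0.2911

The sequences differ at positions 3 (U/C, transition), 9 (G/A, transition), 10 (C/U, transition), 12 (G/U, transversion), 14 (A/G, transition), 15 (C/A, transversion), 16 (A/G, transition), 20 (G/A, transition), 25 (C/U, transition).
Of the 9 differences, 7 transitions and 2 transversions over 39 sites: P = 7/39 = 0.179487, Q = 2/39 = 0.051282.
d = −0.5·ln(0.589744) − 0.25·ln(0.897436) = −0.5·(-0.528067) − 0.25·(-0.108213) = 0.2911.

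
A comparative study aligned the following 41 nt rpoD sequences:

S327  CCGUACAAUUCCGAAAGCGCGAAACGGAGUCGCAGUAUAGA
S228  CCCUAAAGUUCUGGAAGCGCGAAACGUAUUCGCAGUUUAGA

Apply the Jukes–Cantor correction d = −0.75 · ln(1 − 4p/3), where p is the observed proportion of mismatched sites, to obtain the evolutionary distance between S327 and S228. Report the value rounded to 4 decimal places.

0.2260

Mismatches occur at site 3 (G/C), site 6 (C/A), site 8 (A/G), site 12 (C/U), site 14 (A/G), site 27 (G/U), site 29 (G/U), site 37 (A/U).
p = 8/41 = 0.195122.
d = −0.75 · ln(1 − (4/3)·0.195122) = −0.75 · ln(0.739837) = −0.75 · (-0.301325) = 0.2260.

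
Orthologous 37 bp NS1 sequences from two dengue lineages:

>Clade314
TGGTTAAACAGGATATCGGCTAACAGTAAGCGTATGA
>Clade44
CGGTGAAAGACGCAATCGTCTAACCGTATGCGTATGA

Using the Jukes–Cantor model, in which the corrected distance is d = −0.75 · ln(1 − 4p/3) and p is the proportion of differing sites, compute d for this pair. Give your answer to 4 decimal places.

The sequences differ at positions 1 (T/C), 5 (T/G), 9 (C/G), 11 (G/C), 13 (A/C), 14 (T/A), 19 (G/T), 25 (A/C), 29 (A/T).
p = 9/37 = 0.243243.
d = −0.75 · ln(1 − (4/3)·0.243243) = −0.75 · ln(0.675676) = −0.75 · (-0.392042) = 0.2940.

0.2940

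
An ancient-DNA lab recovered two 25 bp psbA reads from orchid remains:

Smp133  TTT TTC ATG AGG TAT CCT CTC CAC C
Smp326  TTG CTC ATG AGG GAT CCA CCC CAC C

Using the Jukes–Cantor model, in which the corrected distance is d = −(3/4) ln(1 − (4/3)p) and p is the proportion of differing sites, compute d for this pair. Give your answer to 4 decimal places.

Mismatches occur at site 3 (T/G), site 4 (T/C), site 13 (T/G), site 18 (T/A), site 20 (T/C).
p = 5/25 = 0.200000.
d = −0.75 · ln(1 − (4/3)·0.200000) = −0.75 · ln(0.733333) = −0.75 · (-0.310155) = 0.2326.

0.2326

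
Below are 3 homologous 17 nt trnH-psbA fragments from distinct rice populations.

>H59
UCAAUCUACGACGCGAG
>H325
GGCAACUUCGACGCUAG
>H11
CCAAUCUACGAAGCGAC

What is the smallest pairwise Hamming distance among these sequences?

3

Pairwise Hamming distances:
  H59 vs H325: 6
  H59 vs H11: 3
  H325 vs H11: 8
The smallest is 3, between H59 and H11.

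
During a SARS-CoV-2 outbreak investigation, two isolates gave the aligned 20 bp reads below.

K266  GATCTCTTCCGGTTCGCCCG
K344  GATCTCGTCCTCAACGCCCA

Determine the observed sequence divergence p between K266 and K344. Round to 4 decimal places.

Mismatches occur at site 7 (T→G), site 11 (G→T), site 12 (G→C), site 13 (T→A), site 14 (T→A), site 20 (G→A).
There are 6 differences over 20 sites, so p = 6/20 = 0.3000.

0.3000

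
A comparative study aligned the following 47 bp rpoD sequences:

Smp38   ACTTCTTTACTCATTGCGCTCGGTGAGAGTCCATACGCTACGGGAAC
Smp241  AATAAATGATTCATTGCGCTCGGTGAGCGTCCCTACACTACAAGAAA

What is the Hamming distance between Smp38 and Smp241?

12

Differing sites — 2:C/A; 4:T/A; 5:C/A; 6:T/A; 8:T/G; 10:C/T; 28:A/C; 33:A/C; 37:G/A; 42:G/A; 43:G/A; 47:C/A.
That gives 12 mismatches out of 47 aligned sites, so the Hamming distance is 12.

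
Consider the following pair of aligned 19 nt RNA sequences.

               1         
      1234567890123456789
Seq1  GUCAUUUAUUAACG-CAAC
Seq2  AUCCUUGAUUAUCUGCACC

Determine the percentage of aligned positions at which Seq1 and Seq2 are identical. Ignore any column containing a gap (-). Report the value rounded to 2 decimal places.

66.67%

Excluding the 1 gap column leaves 18 comparable sites.
The sequences differ at positions 1 (G/A), 4 (A/C), 7 (U/G), 12 (A/U), 14 (G/U), 18 (A/C).
12 of the 18 comparable sites match, so the percent identity is 12/18 × 100 = 66.67%.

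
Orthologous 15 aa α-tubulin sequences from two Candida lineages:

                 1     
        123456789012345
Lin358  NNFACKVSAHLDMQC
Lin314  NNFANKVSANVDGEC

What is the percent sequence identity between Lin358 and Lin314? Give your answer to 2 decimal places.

66.67%

Differing sites — 5:C/N; 10:H/N; 11:L/V; 13:M/G; 14:Q/E.
10 of the 15 sites match, so the percent identity is 10/15 × 100 = 66.67%.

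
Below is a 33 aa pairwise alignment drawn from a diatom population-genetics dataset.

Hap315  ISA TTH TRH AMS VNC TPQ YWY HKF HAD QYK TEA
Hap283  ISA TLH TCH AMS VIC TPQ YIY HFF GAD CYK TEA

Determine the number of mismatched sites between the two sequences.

Differing sites — 5:T/L; 8:R/C; 14:N/I; 20:W/I; 23:K/F; 25:H/G; 28:Q/C.
That gives 7 mismatches out of 33 aligned sites, so the Hamming distance is 7.

7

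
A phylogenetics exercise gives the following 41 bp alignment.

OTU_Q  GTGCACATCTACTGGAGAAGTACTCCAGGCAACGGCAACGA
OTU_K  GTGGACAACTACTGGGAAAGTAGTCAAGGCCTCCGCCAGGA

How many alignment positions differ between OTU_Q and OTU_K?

11

The sequences differ at positions 4 (C/G), 8 (T/A), 16 (A/G), 17 (G/A), 23 (C/G), 26 (C/A), 31 (A/C), 32 (A/T), 34 (G/C), 37 (A/C), 39 (C/G).
That gives 11 mismatches out of 41 aligned sites, so the Hamming distance is 11.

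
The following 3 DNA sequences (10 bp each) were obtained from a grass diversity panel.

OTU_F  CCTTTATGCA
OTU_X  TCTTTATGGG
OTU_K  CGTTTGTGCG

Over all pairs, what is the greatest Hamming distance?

4

Pairwise Hamming distances:
  OTU_F vs OTU_X: 3
  OTU_F vs OTU_K: 3
  OTU_X vs OTU_K: 4
The largest is 4, between OTU_X and OTU_K.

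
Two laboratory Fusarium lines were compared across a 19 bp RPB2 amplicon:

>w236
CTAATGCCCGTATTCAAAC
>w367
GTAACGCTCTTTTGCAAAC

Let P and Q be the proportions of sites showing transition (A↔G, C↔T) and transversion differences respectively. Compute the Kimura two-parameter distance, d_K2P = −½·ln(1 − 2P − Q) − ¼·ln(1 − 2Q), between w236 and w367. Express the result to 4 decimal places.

0.4099

Mismatches occur at site 1 (C↔G, transversion), site 5 (T↔C, transition), site 8 (C↔T, transition), site 10 (G↔T, transversion), site 12 (A↔T, transversion), site 14 (T↔G, transversion).
Of the 6 differences, 2 transitions and 4 transversions over 19 sites: P = 2/19 = 0.105263, Q = 4/19 = 0.210526.
d = −0.5·ln(0.578948) − 0.25·ln(0.578948) = −0.5·(-0.546543) − 0.25·(-0.546543) = 0.4099.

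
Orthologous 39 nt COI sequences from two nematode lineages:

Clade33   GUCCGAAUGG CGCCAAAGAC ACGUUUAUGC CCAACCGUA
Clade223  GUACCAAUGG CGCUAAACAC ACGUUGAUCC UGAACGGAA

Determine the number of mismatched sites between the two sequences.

10

Mismatches occur at site 3 (C↔A), site 5 (G↔C), site 14 (C↔U), site 18 (G↔C), site 26 (U↔G), site 29 (G↔C), site 31 (C↔U), site 32 (C↔G), site 36 (C↔G), site 38 (U↔A).
That gives 10 mismatches out of 39 aligned sites, so the Hamming distance is 10.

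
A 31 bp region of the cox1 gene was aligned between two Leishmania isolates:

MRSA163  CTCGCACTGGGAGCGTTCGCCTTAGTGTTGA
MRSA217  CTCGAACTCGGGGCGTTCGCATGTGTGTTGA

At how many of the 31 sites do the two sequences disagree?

The sequences differ at positions 5 (C/A), 9 (G/C), 12 (A/G), 21 (C/A), 23 (T/G), 24 (A/T).
That gives 6 mismatches out of 31 aligned sites, so the Hamming distance is 6.

6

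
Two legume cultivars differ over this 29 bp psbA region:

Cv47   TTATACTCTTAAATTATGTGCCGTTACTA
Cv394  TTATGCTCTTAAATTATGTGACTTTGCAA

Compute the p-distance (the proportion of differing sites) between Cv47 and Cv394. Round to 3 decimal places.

Differing sites — 5:A/G; 21:C/A; 23:G/T; 26:A/G; 28:T/A.
There are 5 differences over 29 sites, so p = 5/29 = 0.172.

0.172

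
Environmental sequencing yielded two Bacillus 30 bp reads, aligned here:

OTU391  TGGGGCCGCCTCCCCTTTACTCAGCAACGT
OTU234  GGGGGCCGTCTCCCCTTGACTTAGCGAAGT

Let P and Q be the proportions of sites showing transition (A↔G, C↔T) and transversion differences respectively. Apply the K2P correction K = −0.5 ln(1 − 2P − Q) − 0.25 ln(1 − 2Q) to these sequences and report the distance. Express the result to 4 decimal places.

0.2341

Mismatches occur at site 1 (T↔G, transversion), site 9 (C↔T, transition), site 18 (T↔G, transversion), site 22 (C↔T, transition), site 26 (A↔G, transition), site 28 (C↔A, transversion).
Of the 6 differences, 3 transitions and 3 transversions over 30 sites: P = 3/30 = 0.100000, Q = 3/30 = 0.100000.
d = −0.5·ln(0.700000) − 0.25·ln(0.800000) = −0.5·(-0.356675) − 0.25·(-0.223144) = 0.2341.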